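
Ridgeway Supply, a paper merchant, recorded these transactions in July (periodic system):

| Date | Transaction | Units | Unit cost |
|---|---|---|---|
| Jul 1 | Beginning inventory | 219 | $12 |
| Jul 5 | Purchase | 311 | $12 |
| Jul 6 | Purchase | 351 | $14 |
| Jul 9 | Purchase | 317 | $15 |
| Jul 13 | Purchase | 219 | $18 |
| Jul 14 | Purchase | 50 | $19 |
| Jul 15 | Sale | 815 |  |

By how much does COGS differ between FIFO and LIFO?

FIFO COGS: 219 @ $12 + 311 @ $12 + 285 @ $14 = $10,350
LIFO COGS: 50 @ $19 + 219 @ $18 + 317 @ $15 + 229 @ $14 = $12,853
Difference = |$10,350 − $12,853| = $2,503

$2,503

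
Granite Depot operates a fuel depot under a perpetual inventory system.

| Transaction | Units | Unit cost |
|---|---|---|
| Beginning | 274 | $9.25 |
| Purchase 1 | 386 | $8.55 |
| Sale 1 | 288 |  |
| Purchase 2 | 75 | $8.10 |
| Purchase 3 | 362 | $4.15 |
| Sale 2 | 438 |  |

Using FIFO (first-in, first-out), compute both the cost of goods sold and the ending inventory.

Sale 1 (288) [FIFO — oldest first]: 274 @ $9.25 + 14 @ $8.55 = $2,654.20
Sale 2 (438) [FIFO — oldest first]: 372 @ $8.55 + 66 @ $8.10 = $3,715.20
Total COGS = $2,654.20 + $3,715.20 = $6,369.40
Ending inventory: 9 @ $8.10 + 362 @ $4.15 = $1,575.20

COGS = $6,369.40; ending inventory = $1,575.20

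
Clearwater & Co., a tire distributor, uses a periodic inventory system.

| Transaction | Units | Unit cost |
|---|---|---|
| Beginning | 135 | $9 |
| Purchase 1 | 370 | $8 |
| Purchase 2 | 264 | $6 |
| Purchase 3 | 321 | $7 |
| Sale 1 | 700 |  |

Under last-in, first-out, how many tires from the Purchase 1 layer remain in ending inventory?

255

Sale 1 (700) [LIFO — newest first]: 321 @ $7 + 264 @ $6 + 115 @ $8 = $4,751
Ending inventory: 135 @ $9 + 255 @ $8 = $3,255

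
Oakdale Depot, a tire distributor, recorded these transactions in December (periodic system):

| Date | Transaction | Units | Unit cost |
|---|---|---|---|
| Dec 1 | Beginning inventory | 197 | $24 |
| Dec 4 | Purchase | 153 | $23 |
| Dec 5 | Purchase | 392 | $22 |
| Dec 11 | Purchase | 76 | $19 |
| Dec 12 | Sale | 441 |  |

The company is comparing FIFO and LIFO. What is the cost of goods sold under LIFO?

COGS = $9,474

FIFO COGS: 197 @ $24 + 153 @ $23 + 91 @ $22 = $10,249
LIFO COGS: 76 @ $19 + 365 @ $22 = $9,474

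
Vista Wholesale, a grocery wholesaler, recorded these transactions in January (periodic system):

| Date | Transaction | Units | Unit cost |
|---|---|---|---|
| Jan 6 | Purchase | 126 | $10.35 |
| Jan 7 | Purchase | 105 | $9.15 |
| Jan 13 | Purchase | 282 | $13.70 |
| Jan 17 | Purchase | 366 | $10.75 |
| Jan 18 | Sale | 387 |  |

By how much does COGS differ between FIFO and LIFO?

$179.85

FIFO COGS: 126 @ $10.35 + 105 @ $9.15 + 156 @ $13.70 = $4,402.05
LIFO COGS: 366 @ $10.75 + 21 @ $13.70 = $4,222.20
Difference = |$4,402.05 − $4,222.20| = $179.85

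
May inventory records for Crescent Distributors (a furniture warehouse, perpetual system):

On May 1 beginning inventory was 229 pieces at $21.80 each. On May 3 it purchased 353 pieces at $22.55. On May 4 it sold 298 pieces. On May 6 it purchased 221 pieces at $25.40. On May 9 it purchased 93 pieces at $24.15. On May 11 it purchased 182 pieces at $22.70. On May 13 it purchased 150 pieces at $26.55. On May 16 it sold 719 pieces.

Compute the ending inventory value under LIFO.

Ending inventory = $4,599.80

May 4, 298 sold [LIFO — newest first]: 298 @ $22.55 = $6,719.90
May 16, 719 sold [LIFO — newest first]: 150 @ $26.55 + 182 @ $22.70 + 93 @ $24.15 + 221 @ $25.40 + 55 @ $22.55 + 18 @ $21.80 = $17,605.90
Total COGS = $6,719.90 + $17,605.90 = $24,325.80
Ending inventory: 211 @ $21.80 = $4,599.80
Check: goods available $28,925.60 = COGS $24,325.80 + ending $4,599.80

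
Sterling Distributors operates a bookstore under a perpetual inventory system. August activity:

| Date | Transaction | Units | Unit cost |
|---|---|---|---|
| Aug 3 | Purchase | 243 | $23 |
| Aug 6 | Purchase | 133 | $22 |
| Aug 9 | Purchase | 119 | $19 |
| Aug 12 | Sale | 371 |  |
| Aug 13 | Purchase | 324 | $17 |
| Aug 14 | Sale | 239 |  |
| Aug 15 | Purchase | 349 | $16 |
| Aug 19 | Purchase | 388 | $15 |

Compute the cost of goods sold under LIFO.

Aug 12, 371 sold [LIFO — newest first]: 119 @ $19 + 133 @ $22 + 119 @ $23 = $7,924
Aug 14, 239 sold [LIFO — newest first]: 239 @ $17 = $4,063
Total COGS = $7,924 + $4,063 = $11,987
Ending inventory: 124 @ $23 + 85 @ $17 + 349 @ $16 + 388 @ $15 = $15,701

COGS = $11,987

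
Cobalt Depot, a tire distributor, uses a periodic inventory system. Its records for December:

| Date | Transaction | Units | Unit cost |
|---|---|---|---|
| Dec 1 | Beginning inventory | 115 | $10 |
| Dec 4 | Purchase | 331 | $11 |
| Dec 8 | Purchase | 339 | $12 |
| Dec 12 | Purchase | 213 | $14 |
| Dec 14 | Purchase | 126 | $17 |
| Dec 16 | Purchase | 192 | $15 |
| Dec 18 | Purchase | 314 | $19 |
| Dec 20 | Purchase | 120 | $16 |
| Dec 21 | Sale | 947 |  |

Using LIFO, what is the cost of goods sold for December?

Dec 21, 947 sold [LIFO — newest first]: 120 @ $16 + 314 @ $19 + 192 @ $15 + 126 @ $17 + 195 @ $14 = $15,638
Ending inventory: 115 @ $10 + 331 @ $11 + 339 @ $12 + 18 @ $14 = $9,111

COGS = $15,638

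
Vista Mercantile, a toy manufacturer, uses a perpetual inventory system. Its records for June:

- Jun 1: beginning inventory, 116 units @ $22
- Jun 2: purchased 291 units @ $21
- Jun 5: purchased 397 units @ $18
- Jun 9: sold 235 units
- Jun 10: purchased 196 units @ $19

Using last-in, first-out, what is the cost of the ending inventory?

Ending inventory = $15,303

Jun 9, 235 sold [LIFO — newest first]: 235 @ $18 = $4,230
Ending inventory: 116 @ $22 + 291 @ $21 + 162 @ $18 + 196 @ $19 = $15,303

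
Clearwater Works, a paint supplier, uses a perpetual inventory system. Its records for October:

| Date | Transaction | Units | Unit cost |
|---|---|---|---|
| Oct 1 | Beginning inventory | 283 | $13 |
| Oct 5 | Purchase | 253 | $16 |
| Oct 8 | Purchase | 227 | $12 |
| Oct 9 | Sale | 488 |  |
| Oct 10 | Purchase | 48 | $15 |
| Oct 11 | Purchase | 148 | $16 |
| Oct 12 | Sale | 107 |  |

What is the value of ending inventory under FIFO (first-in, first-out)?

Oct 9, 488 sold [FIFO — oldest first]: 283 @ $13 + 205 @ $16 = $6,959
Oct 12, 107 sold [FIFO — oldest first]: 48 @ $16 + 59 @ $12 = $1,476
Total COGS = $6,959 + $1,476 = $8,435
Ending inventory: 168 @ $12 + 48 @ $15 + 148 @ $16 = $5,104

Ending inventory = $5,104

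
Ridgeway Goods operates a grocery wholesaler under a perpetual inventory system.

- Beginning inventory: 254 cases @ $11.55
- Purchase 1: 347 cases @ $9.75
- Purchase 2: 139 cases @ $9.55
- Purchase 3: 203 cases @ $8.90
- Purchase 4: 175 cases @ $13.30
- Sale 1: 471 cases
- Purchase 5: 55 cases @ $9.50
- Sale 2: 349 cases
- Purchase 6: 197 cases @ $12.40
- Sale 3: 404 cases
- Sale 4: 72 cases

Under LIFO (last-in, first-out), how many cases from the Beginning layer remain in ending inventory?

Sale 1 (471) [LIFO — newest first]: 175 @ $13.30 + 203 @ $8.90 + 93 @ $9.55 = $5,022.35
Sale 2 (349) [LIFO — newest first]: 55 @ $9.50 + 46 @ $9.55 + 248 @ $9.75 = $3,379.80
Sale 3 (404) [LIFO — newest first]: 197 @ $12.40 + 99 @ $9.75 + 108 @ $11.55 = $4,655.45
Sale 4 (72) [LIFO — newest first]: 72 @ $11.55 = $831.60
Total COGS = $5,022.35 + $3,379.80 + $4,655.45 + $831.60 = $13,889.20
Ending inventory: 74 @ $11.55 = $854.70
Check: goods available $14,743.90 = COGS $13,889.20 + ending $854.70

74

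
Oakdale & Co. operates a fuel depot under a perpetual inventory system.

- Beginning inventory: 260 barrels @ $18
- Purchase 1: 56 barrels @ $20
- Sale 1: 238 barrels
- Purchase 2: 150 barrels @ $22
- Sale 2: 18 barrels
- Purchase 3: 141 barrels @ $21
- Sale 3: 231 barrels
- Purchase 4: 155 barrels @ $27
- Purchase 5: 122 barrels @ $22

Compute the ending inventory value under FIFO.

Sale 1 (238) [FIFO — oldest first]: 238 @ $18 = $4,284
Sale 2 (18) [FIFO — oldest first]: 18 @ $18 = $324
Sale 3 (231) [FIFO — oldest first]: 4 @ $18 + 56 @ $20 + 150 @ $22 + 21 @ $21 = $4,933
Total COGS = $4,284 + $324 + $4,933 = $9,541
Ending inventory: 120 @ $21 + 155 @ $27 + 122 @ $22 = $9,389

Ending inventory = $9,389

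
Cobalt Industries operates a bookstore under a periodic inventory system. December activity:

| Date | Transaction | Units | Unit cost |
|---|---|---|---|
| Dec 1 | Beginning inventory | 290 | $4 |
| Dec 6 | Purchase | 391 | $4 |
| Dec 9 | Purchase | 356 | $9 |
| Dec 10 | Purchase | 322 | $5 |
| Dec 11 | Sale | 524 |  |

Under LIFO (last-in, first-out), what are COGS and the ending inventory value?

COGS = $3,428; ending inventory = $4,110

Dec 11, 524 sold [LIFO — newest first]: 322 @ $5 + 202 @ $9 = $3,428
Ending inventory: 290 @ $4 + 391 @ $4 + 154 @ $9 = $4,110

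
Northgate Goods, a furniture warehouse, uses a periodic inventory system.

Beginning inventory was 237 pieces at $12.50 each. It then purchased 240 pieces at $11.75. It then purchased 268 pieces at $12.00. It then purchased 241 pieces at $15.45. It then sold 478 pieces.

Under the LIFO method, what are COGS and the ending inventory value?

COGS = $6,567.45; ending inventory = $6,154.50

Sale 1 (478) [LIFO — newest first]: 241 @ $15.45 + 237 @ $12.00 = $6,567.45
Ending inventory: 237 @ $12.50 + 240 @ $11.75 + 31 @ $12.00 = $6,154.50
Check: goods available $12,721.95 = COGS $6,567.45 + ending $6,154.50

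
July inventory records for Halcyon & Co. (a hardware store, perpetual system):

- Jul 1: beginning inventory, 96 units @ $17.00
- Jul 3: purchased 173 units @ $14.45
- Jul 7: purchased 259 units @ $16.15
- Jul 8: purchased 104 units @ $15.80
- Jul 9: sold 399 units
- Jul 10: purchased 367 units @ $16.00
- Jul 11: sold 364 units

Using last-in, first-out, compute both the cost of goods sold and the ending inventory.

COGS = $12,170.25; ending inventory = $3,659.65

Jul 9, 399 sold [LIFO — newest first]: 104 @ $15.80 + 259 @ $16.15 + 36 @ $14.45 = $6,346.25
Jul 11, 364 sold [LIFO — newest first]: 364 @ $16.00 = $5,824.00
Total COGS = $6,346.25 + $5,824.00 = $12,170.25
Ending inventory: 96 @ $17.00 + 137 @ $14.45 + 3 @ $16.00 = $3,659.65
Check: goods available $15,829.90 = COGS $12,170.25 + ending $3,659.65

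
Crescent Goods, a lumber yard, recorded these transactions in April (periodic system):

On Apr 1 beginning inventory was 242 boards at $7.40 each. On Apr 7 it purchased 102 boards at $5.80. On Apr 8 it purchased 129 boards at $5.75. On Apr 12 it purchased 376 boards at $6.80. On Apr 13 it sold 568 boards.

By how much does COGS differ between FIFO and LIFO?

FIFO COGS: 242 @ $7.40 + 102 @ $5.80 + 129 @ $5.75 + 95 @ $6.80 = $3,770.15
LIFO COGS: 376 @ $6.80 + 129 @ $5.75 + 63 @ $5.80 = $3,663.95
Difference = |$3,770.15 − $3,663.95| = $106.20

$106.20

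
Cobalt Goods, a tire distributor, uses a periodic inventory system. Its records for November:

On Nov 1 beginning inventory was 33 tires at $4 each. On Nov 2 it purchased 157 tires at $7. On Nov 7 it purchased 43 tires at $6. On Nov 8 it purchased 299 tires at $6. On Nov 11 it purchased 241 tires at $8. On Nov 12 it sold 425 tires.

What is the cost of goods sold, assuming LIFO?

COGS = $3,032

Nov 12, 425 sold [LIFO — newest first]: 241 @ $8 + 184 @ $6 = $3,032
Ending inventory: 33 @ $4 + 157 @ $7 + 43 @ $6 + 115 @ $6 = $2,179
Check: goods available $5,211 = COGS $3,032 + ending $2,179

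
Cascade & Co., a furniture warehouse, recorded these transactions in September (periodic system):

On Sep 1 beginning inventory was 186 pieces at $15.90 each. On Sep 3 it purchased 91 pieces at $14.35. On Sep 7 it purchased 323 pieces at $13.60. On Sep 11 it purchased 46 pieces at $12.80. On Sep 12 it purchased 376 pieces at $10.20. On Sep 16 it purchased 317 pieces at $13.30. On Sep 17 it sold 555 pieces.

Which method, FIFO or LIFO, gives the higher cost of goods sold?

FIFO COGS: 186 @ $15.90 + 91 @ $14.35 + 278 @ $13.60 = $8,044.05
LIFO COGS: 317 @ $13.30 + 238 @ $10.20 = $6,643.70

FIFO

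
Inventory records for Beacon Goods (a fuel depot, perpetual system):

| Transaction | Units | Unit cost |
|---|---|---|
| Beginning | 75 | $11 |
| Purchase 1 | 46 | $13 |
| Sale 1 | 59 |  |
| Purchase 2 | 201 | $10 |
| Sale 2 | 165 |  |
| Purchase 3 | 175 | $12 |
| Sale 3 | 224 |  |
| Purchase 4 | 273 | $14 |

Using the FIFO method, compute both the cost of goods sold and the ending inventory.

Sale 1 (59) [FIFO — oldest first]: 59 @ $11 = $649
Sale 2 (165) [FIFO — oldest first]: 16 @ $11 + 46 @ $13 + 103 @ $10 = $1,804
Sale 3 (224) [FIFO — oldest first]: 98 @ $10 + 126 @ $12 = $2,492
Total COGS = $649 + $1,804 + $2,492 = $4,945
Ending inventory: 49 @ $12 + 273 @ $14 = $4,410

COGS = $4,945; ending inventory = $4,410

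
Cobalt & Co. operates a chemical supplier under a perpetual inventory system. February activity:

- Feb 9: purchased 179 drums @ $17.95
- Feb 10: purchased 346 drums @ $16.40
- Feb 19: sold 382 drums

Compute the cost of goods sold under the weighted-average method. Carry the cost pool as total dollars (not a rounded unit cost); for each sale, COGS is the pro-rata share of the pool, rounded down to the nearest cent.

After Feb 9: 179 on hand, pool $3,213.05 (≈ $17.9500 each)
After Feb 10: 525 on hand, pool $8,887.45 (≈ $16.9285 each)
Feb 19, sell 382: 382/525 × $8,887.45 → $6,466.67
Ending inventory (cost pool remaining) = $2,420.78

COGS = $6,466.67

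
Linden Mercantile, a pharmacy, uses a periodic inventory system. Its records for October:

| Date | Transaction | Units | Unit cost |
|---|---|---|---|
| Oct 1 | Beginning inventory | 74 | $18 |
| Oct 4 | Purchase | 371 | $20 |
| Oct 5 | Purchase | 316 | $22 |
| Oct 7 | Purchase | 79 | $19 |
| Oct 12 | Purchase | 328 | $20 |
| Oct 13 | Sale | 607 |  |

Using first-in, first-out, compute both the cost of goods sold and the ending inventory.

COGS = $12,316; ending inventory = $11,449

Oct 13, 607 sold [FIFO — oldest first]: 74 @ $18 + 371 @ $20 + 162 @ $22 = $12,316
Ending inventory: 154 @ $22 + 79 @ $19 + 328 @ $20 = $11,449
Check: goods available $23,765 = COGS $12,316 + ending $11,449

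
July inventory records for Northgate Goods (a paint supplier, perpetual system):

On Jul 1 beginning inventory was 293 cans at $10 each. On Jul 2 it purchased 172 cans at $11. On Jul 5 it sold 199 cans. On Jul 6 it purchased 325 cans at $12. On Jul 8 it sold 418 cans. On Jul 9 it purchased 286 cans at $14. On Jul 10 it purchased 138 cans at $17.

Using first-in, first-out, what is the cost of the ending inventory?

Jul 5, 199 sold [FIFO — oldest first]: 199 @ $10 = $1,990
Jul 8, 418 sold [FIFO — oldest first]: 94 @ $10 + 172 @ $11 + 152 @ $12 = $4,656
Total COGS = $1,990 + $4,656 = $6,646
Ending inventory: 173 @ $12 + 286 @ $14 + 138 @ $17 = $8,426
Check: goods available $15,072 = COGS $6,646 + ending $8,426

Ending inventory = $8,426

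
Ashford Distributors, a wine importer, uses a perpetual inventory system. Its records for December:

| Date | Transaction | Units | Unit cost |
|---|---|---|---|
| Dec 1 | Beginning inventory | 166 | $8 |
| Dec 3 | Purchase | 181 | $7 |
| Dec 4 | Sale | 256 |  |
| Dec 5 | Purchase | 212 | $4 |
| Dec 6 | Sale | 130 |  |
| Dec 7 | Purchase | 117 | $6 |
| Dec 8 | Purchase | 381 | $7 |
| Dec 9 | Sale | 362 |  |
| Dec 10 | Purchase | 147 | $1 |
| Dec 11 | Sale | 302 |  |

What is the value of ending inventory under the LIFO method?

Dec 4, 256 sold [LIFO — newest first]: 181 @ $7 + 75 @ $8 = $1,867
Dec 6, 130 sold [LIFO — newest first]: 130 @ $4 = $520
Dec 9, 362 sold [LIFO — newest first]: 362 @ $7 = $2,534
Dec 11, 302 sold [LIFO — newest first]: 147 @ $1 + 19 @ $7 + 117 @ $6 + 19 @ $4 = $1,058
Total COGS = $1,867 + $520 + $2,534 + $1,058 = $5,979
Ending inventory: 91 @ $8 + 63 @ $4 = $980

Ending inventory = $980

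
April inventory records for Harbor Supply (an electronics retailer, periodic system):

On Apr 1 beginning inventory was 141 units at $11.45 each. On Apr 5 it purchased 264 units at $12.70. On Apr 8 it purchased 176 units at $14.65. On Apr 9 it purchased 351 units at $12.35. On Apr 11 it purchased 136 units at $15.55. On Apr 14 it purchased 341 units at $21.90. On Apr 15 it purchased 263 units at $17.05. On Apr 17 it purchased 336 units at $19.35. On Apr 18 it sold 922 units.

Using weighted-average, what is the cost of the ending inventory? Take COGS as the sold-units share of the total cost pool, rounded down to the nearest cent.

Apr 18, sell 922: 922/2008 × $32,448.95 → $14,899.36
Ending inventory (cost pool remaining) = $17,549.59

Ending inventory = $17,549.59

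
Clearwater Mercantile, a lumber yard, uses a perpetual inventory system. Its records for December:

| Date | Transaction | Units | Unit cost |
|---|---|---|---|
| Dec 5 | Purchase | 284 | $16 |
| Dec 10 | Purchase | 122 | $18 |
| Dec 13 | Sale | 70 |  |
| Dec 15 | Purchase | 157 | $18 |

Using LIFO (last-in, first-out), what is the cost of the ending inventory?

Dec 13, 70 sold [LIFO — newest first]: 70 @ $18 = $1,260
Ending inventory: 284 @ $16 + 52 @ $18 + 157 @ $18 = $8,306

Ending inventory = $8,306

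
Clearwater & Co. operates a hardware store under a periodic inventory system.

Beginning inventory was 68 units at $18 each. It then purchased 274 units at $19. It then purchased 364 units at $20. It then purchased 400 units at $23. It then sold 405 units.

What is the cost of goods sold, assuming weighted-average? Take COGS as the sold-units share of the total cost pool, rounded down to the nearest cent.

COGS = $8,389.28

Sale 1, sell 405: 405/1106 × $22,910.00 → $8,389.28
Ending inventory (cost pool remaining) = $14,520.72
Check: goods available $22,910.00 = COGS $8,389.28 + ending $14,520.72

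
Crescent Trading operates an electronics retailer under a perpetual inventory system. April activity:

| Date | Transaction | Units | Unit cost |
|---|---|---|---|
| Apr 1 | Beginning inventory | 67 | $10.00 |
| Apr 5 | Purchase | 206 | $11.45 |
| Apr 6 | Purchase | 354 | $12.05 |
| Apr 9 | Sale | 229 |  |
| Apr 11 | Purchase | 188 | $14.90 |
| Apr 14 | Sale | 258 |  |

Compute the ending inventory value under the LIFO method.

Ending inventory = $3,691.45

Apr 9, 229 sold [LIFO — newest first]: 229 @ $12.05 = $2,759.45
Apr 14, 258 sold [LIFO — newest first]: 188 @ $14.90 + 70 @ $12.05 = $3,644.70
Total COGS = $2,759.45 + $3,644.70 = $6,404.15
Ending inventory: 67 @ $10.00 + 206 @ $11.45 + 55 @ $12.05 = $3,691.45
Check: goods available $10,095.60 = COGS $6,404.15 + ending $3,691.45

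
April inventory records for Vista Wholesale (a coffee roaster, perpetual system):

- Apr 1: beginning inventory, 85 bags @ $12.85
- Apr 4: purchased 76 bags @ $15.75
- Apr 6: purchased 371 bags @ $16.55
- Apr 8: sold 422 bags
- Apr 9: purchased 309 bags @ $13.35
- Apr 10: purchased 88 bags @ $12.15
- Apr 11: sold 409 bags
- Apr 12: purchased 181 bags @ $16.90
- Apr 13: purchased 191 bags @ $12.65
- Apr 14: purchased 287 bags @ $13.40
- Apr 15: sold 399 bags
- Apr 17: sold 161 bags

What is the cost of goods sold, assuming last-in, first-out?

Apr 8, 422 sold [LIFO — newest first]: 371 @ $16.55 + 51 @ $15.75 = $6,943.30
Apr 11, 409 sold [LIFO — newest first]: 88 @ $12.15 + 309 @ $13.35 + 12 @ $15.75 = $5,383.35
Apr 15, 399 sold [LIFO — newest first]: 287 @ $13.40 + 112 @ $12.65 = $5,262.60
Apr 17, 161 sold [LIFO — newest first]: 79 @ $12.65 + 82 @ $16.90 = $2,385.15
Total COGS = $6,943.30 + $5,383.35 + $5,262.60 + $2,385.15 = $19,974.40
Ending inventory: 85 @ $12.85 + 13 @ $15.75 + 99 @ $16.90 = $2,970.10

COGS = $19,974.40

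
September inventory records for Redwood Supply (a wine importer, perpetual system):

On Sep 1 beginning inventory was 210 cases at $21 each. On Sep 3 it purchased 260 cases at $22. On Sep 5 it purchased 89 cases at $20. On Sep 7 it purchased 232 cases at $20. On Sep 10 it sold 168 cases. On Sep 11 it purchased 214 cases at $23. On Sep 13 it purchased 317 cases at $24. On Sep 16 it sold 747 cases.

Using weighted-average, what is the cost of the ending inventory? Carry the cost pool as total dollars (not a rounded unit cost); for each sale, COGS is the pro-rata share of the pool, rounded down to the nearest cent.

After Sep 1: 210 on hand, pool $4,410.00 (≈ $21.0000 each)
After Sep 3: 470 on hand, pool $10,130.00 (≈ $21.5532 each)
After Sep 5: 559 on hand, pool $11,910.00 (≈ $21.3059 each)
After Sep 7: 791 on hand, pool $16,550.00 (≈ $20.9229 each)
Sep 10, sell 168: 168/791 × $16,550.00 → $3,515.04
After Sep 11: 837 on hand, pool $17,956.96 (≈ $21.4540 each)
After Sep 13: 1154 on hand, pool $25,564.96 (≈ $22.1533 each)
Sep 16, sell 747: 747/1154 × $25,564.96 → $16,548.54
Total COGS = $3,515.04 + $16,548.54 = $20,063.58
Ending inventory (cost pool remaining) = $9,016.42
Check: goods available $29,080.00 = COGS $20,063.58 + ending $9,016.42

Ending inventory = $9,016.42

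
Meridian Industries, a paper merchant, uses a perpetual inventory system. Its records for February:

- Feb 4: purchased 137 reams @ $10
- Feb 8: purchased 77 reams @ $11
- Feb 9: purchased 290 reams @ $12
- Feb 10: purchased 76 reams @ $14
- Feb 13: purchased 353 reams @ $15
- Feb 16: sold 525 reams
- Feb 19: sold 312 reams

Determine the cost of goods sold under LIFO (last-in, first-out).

COGS = $11,096

Feb 16, 525 sold [LIFO — newest first]: 353 @ $15 + 76 @ $14 + 96 @ $12 = $7,511
Feb 19, 312 sold [LIFO — newest first]: 194 @ $12 + 77 @ $11 + 41 @ $10 = $3,585
Total COGS = $7,511 + $3,585 = $11,096
Ending inventory: 96 @ $10 = $960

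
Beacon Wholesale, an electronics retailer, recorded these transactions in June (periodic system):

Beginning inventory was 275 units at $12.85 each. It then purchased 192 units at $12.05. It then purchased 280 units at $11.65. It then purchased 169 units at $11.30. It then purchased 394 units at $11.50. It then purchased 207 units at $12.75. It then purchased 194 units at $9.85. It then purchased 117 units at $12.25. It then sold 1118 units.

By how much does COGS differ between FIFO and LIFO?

$486.90

FIFO COGS: 275 @ $12.85 + 192 @ $12.05 + 280 @ $11.65 + 169 @ $11.30 + 202 @ $11.50 = $13,342.05
LIFO COGS: 117 @ $12.25 + 194 @ $9.85 + 207 @ $12.75 + 394 @ $11.50 + 169 @ $11.30 + 37 @ $11.65 = $12,855.15
Difference = |$13,342.05 − $12,855.15| = $486.90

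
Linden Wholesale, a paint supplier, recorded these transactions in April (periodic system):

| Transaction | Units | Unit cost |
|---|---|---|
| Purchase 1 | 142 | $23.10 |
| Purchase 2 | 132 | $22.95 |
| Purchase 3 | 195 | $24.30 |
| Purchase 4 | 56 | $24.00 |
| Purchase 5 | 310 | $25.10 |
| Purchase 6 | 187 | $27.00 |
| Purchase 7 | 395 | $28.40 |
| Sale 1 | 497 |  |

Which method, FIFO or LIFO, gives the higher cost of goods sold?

LIFO

FIFO COGS: 142 @ $23.10 + 132 @ $22.95 + 195 @ $24.30 + 28 @ $24.00 = $11,720.10
LIFO COGS: 395 @ $28.40 + 102 @ $27.00 = $13,972.00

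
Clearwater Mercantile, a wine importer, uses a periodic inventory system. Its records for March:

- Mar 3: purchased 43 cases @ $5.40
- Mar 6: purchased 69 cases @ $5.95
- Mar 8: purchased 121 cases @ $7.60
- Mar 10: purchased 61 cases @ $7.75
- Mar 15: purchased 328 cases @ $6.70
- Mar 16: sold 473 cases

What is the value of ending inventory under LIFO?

Ending inventory = $923.95

Mar 16, 473 sold [LIFO — newest first]: 328 @ $6.70 + 61 @ $7.75 + 84 @ $7.60 = $3,308.75
Ending inventory: 43 @ $5.40 + 69 @ $5.95 + 37 @ $7.60 = $923.95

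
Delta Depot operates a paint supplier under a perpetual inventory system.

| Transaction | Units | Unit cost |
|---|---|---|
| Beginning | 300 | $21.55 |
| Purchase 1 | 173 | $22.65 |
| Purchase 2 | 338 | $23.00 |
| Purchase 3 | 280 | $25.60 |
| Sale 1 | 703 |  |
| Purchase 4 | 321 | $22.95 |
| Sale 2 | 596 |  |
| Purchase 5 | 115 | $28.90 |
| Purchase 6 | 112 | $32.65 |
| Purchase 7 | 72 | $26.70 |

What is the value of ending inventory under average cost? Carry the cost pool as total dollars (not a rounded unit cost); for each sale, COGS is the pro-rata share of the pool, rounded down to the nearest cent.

Ending inventory = $11,512.32

After Beginning: 300 on hand, pool $6,465.00 (≈ $21.5500 each)
After Purchase 1: 473 on hand, pool $10,383.45 (≈ $21.9523 each)
After Purchase 2: 811 on hand, pool $18,157.45 (≈ $22.3890 each)
After Purchase 3: 1091 on hand, pool $25,325.45 (≈ $23.2131 each)
Sale 1, sell 703: 703/1091 × $25,325.45 → $16,318.78
After Purchase 4: 709 on hand, pool $16,373.62 (≈ $23.0940 each)
Sale 2, sell 596: 596/709 × $16,373.62 → $13,764.00
After Purchase 5: 228 on hand, pool $5,933.12 (≈ $26.0225 each)
After Purchase 6: 340 on hand, pool $9,589.92 (≈ $28.2056 each)
After Purchase 7: 412 on hand, pool $11,512.32 (≈ $27.9425 each)
Total COGS = $16,318.78 + $13,764.00 = $30,082.78
Ending inventory (cost pool remaining) = $11,512.32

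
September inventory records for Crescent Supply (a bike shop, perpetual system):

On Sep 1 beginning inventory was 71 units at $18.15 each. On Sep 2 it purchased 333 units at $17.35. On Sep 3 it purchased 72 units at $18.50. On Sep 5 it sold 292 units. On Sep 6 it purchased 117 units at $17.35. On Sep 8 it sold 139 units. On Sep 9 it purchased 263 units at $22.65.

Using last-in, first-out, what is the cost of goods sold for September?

COGS = $7,560.65

Sep 5, 292 sold [LIFO — newest first]: 72 @ $18.50 + 220 @ $17.35 = $5,149.00
Sep 8, 139 sold [LIFO — newest first]: 117 @ $17.35 + 22 @ $17.35 = $2,411.65
Total COGS = $5,149.00 + $2,411.65 = $7,560.65
Ending inventory: 71 @ $18.15 + 91 @ $17.35 + 263 @ $22.65 = $8,824.45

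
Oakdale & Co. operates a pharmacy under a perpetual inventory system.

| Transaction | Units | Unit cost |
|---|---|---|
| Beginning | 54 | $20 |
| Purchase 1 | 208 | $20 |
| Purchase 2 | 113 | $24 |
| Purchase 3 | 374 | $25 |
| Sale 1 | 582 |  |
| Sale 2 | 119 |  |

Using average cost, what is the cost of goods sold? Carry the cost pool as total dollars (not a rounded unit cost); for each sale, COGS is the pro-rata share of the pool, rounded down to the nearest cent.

COGS = $16,193.19

After Beginning: 54 on hand, pool $1,080.00 (≈ $20.0000 each)
After Purchase 1: 262 on hand, pool $5,240.00 (≈ $20.0000 each)
After Purchase 2: 375 on hand, pool $7,952.00 (≈ $21.2053 each)
After Purchase 3: 749 on hand, pool $17,302.00 (≈ $23.1001 each)
Sale 1, sell 582: 582/749 × $17,302.00 → $13,444.27
Sale 2, sell 119: 119/167 × $3,857.73 → $2,748.92
Total COGS = $13,444.27 + $2,748.92 = $16,193.19
Ending inventory (cost pool remaining) = $1,108.81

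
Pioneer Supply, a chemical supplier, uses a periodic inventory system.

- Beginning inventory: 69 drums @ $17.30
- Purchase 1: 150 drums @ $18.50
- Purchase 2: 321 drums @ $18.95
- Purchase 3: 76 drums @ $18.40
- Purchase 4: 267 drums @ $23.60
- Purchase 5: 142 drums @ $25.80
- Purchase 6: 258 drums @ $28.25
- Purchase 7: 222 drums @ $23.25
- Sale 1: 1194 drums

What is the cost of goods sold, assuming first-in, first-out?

COGS = $26,189.10

Sale 1 (1194) [FIFO — oldest first]: 69 @ $17.30 + 150 @ $18.50 + 321 @ $18.95 + 76 @ $18.40 + 267 @ $23.60 + 142 @ $25.80 + 169 @ $28.25 = $26,189.10
Ending inventory: 89 @ $28.25 + 222 @ $23.25 = $7,675.75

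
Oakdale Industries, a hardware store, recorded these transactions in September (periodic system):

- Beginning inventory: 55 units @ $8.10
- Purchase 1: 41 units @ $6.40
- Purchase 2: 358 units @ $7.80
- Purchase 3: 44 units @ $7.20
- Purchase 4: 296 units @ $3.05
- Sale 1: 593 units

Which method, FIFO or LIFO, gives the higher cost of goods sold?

FIFO COGS: 55 @ $8.10 + 41 @ $6.40 + 358 @ $7.80 + 44 @ $7.20 + 95 @ $3.05 = $4,106.85
LIFO COGS: 296 @ $3.05 + 44 @ $7.20 + 253 @ $7.80 = $3,193.00

FIFO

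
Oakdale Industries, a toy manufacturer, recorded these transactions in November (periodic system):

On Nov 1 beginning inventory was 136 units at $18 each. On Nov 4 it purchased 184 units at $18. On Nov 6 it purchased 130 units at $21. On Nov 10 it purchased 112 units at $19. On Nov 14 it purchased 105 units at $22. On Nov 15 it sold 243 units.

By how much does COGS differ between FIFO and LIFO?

$610

FIFO COGS: 136 @ $18 + 107 @ $18 = $4,374
LIFO COGS: 105 @ $22 + 112 @ $19 + 26 @ $21 = $4,984
Difference = |$4,374 − $4,984| = $610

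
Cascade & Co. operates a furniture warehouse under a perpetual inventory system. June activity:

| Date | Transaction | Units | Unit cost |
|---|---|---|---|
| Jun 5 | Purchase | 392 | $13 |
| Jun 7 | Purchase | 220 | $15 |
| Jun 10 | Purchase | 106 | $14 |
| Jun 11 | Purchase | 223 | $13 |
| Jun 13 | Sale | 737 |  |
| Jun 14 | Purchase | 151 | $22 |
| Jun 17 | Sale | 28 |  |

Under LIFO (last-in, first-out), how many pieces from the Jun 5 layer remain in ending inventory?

204

Jun 13, 737 sold [LIFO — newest first]: 223 @ $13 + 106 @ $14 + 220 @ $15 + 188 @ $13 = $10,127
Jun 17, 28 sold [LIFO — newest first]: 28 @ $22 = $616
Total COGS = $10,127 + $616 = $10,743
Ending inventory: 204 @ $13 + 123 @ $22 = $5,358
Check: goods available $16,101 = COGS $10,743 + ending $5,358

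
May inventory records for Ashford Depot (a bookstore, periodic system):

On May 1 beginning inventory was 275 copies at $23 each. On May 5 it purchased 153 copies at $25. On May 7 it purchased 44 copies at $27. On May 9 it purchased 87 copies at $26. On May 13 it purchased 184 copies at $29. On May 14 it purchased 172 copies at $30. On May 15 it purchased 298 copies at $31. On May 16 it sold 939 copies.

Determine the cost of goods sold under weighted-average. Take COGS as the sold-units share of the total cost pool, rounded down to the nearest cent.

May 16, sell 939: 939/1213 × $33,334.00 → $25,804.30
Ending inventory (cost pool remaining) = $7,529.70

COGS = $25,804.30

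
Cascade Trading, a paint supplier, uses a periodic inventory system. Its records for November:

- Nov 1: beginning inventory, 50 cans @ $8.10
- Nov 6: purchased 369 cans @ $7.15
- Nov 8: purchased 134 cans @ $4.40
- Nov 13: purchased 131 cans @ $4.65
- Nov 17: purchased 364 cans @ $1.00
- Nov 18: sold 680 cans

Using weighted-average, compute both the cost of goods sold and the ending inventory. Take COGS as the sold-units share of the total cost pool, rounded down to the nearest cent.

COGS = $2,988.69; ending inventory = $1,617.41

Nov 18, sell 680: 680/1048 × $4,606.10 → $2,988.69
Ending inventory (cost pool remaining) = $1,617.41
Check: goods available $4,606.10 = COGS $2,988.69 + ending $1,617.41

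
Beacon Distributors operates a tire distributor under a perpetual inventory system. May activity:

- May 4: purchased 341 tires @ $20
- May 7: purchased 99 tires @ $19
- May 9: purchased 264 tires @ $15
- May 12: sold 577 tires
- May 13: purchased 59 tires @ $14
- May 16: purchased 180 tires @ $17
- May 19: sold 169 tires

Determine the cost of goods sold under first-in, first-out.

May 12, 577 sold [FIFO — oldest first]: 341 @ $20 + 99 @ $19 + 137 @ $15 = $10,756
May 19, 169 sold [FIFO — oldest first]: 127 @ $15 + 42 @ $14 = $2,493
Total COGS = $10,756 + $2,493 = $13,249
Ending inventory: 17 @ $14 + 180 @ $17 = $3,298

COGS = $13,249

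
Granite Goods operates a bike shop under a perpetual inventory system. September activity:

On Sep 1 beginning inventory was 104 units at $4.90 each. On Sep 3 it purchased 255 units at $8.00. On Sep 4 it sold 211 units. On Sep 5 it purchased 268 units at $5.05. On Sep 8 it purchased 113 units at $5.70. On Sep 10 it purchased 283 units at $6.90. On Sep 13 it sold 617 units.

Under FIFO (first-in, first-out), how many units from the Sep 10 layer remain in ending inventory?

195

Sep 4, 211 sold [FIFO — oldest first]: 104 @ $4.90 + 107 @ $8.00 = $1,365.60
Sep 13, 617 sold [FIFO — oldest first]: 148 @ $8.00 + 268 @ $5.05 + 113 @ $5.70 + 88 @ $6.90 = $3,788.70
Total COGS = $1,365.60 + $3,788.70 = $5,154.30
Ending inventory: 195 @ $6.90 = $1,345.50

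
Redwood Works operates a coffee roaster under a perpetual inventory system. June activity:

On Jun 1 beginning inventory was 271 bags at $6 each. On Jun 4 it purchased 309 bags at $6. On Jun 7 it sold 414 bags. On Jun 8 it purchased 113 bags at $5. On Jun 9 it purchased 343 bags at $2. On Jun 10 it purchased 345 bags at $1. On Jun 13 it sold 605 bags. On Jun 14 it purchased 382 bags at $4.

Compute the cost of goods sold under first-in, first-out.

COGS = $4,697

Jun 7, 414 sold [FIFO — oldest first]: 271 @ $6 + 143 @ $6 = $2,484
Jun 13, 605 sold [FIFO — oldest first]: 166 @ $6 + 113 @ $5 + 326 @ $2 = $2,213
Total COGS = $2,484 + $2,213 = $4,697
Ending inventory: 17 @ $2 + 345 @ $1 + 382 @ $4 = $1,907
Check: goods available $6,604 = COGS $4,697 + ending $1,907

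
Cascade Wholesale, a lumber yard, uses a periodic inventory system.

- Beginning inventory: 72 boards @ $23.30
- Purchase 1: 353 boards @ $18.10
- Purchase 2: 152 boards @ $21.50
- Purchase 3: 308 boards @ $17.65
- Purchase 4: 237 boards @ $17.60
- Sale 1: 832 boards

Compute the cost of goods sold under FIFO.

COGS = $15,835.65

Sale 1 (832) [FIFO — oldest first]: 72 @ $23.30 + 353 @ $18.10 + 152 @ $21.50 + 255 @ $17.65 = $15,835.65
Ending inventory: 53 @ $17.65 + 237 @ $17.60 = $5,106.65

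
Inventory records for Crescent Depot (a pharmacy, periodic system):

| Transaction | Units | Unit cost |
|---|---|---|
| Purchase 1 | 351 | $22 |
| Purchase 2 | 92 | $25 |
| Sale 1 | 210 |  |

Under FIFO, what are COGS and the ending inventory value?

Sale 1 (210) [FIFO — oldest first]: 210 @ $22 = $4,620
Ending inventory: 141 @ $22 + 92 @ $25 = $5,402
Check: goods available $10,022 = COGS $4,620 + ending $5,402

COGS = $4,620; ending inventory = $5,402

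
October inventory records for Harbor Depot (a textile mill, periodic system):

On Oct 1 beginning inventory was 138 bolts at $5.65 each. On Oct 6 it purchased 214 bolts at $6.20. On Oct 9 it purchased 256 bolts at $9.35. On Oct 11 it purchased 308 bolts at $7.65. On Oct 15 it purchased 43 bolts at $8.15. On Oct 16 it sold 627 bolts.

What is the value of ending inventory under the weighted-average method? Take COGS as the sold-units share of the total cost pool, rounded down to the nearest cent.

Ending inventory = $2,494.94

Oct 16, sell 627: 627/959 × $7,206.75 → $4,711.81
Ending inventory (cost pool remaining) = $2,494.94
Check: goods available $7,206.75 = COGS $4,711.81 + ending $2,494.94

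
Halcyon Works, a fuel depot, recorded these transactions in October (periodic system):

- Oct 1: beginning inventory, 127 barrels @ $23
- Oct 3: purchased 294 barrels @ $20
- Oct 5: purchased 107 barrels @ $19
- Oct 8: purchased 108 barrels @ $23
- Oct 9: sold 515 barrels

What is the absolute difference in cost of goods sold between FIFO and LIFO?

FIFO COGS: 127 @ $23 + 294 @ $20 + 94 @ $19 = $10,587
LIFO COGS: 108 @ $23 + 107 @ $19 + 294 @ $20 + 6 @ $23 = $10,535
Difference = |$10,587 − $10,535| = $52

$52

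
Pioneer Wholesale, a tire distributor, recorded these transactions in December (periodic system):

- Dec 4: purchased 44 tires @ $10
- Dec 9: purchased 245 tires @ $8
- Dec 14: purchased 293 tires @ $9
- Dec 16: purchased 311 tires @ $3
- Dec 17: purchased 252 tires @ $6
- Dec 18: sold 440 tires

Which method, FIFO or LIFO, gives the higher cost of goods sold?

FIFO

FIFO COGS: 44 @ $10 + 245 @ $8 + 151 @ $9 = $3,759
LIFO COGS: 252 @ $6 + 188 @ $3 = $2,076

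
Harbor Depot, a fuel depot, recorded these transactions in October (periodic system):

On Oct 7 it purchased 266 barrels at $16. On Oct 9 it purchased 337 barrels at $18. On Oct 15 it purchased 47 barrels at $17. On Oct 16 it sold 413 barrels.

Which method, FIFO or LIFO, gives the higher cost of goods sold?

FIFO COGS: 266 @ $16 + 147 @ $18 = $6,902
LIFO COGS: 47 @ $17 + 337 @ $18 + 29 @ $16 = $7,329

LIFO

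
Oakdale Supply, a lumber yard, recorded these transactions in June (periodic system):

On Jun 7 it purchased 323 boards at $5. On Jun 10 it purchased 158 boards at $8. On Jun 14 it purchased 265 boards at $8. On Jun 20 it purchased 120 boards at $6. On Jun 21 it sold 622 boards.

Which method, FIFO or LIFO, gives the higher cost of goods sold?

LIFO

FIFO COGS: 323 @ $5 + 158 @ $8 + 141 @ $8 = $4,007
LIFO COGS: 120 @ $6 + 265 @ $8 + 158 @ $8 + 79 @ $5 = $4,499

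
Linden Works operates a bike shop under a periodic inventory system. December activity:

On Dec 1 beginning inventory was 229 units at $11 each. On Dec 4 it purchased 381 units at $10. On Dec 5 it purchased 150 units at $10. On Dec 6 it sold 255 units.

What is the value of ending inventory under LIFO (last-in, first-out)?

Dec 6, 255 sold [LIFO — newest first]: 150 @ $10 + 105 @ $10 = $2,550
Ending inventory: 229 @ $11 + 276 @ $10 = $5,279
Check: goods available $7,829 = COGS $2,550 + ending $5,279

Ending inventory = $5,279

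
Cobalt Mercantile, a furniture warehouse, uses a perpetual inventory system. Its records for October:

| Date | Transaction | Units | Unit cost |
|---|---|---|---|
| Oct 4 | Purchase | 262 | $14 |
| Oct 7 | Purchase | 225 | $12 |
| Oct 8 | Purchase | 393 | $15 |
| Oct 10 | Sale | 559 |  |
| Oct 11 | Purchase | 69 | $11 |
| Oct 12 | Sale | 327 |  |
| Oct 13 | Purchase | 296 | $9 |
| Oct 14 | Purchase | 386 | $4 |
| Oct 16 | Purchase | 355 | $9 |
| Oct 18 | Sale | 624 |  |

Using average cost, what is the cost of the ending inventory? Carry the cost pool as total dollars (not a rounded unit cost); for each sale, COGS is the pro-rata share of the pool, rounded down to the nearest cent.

Ending inventory = $3,569.23

After Oct 4: 262 on hand, pool $3,668.00 (≈ $14.0000 each)
After Oct 7: 487 on hand, pool $6,368.00 (≈ $13.0760 each)
After Oct 8: 880 on hand, pool $12,263.00 (≈ $13.9352 each)
Oct 10, sell 559: 559/880 × $12,263.00 → $7,789.79
After Oct 11: 390 on hand, pool $5,232.21 (≈ $13.4159 each)
Oct 12, sell 327: 327/390 × $5,232.21 → $4,387.00
After Oct 13: 359 on hand, pool $3,509.21 (≈ $9.7750 each)
After Oct 14: 745 on hand, pool $5,053.21 (≈ $6.7828 each)
After Oct 16: 1100 on hand, pool $8,248.21 (≈ $7.4984 each)
Oct 18, sell 624: 624/1100 × $8,248.21 → $4,678.98
Total COGS = $7,789.79 + $4,387.00 + $4,678.98 = $16,855.77
Ending inventory (cost pool remaining) = $3,569.23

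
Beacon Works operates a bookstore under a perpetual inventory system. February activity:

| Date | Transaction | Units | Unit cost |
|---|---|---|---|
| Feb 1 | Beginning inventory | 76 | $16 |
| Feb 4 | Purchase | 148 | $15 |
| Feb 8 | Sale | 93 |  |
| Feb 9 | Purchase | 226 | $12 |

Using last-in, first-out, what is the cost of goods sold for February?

Feb 8, 93 sold [LIFO — newest first]: 93 @ $15 = $1,395
Ending inventory: 76 @ $16 + 55 @ $15 + 226 @ $12 = $4,753

COGS = $1,395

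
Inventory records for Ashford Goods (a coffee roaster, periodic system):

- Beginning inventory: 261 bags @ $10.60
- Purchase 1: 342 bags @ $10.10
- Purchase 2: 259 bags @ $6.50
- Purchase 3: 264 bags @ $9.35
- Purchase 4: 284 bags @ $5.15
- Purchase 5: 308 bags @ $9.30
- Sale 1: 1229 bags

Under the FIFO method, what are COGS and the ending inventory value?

Sale 1 (1229) [FIFO — oldest first]: 261 @ $10.60 + 342 @ $10.10 + 259 @ $6.50 + 264 @ $9.35 + 103 @ $5.15 = $10,903.15
Ending inventory: 181 @ $5.15 + 308 @ $9.30 = $3,796.55

COGS = $10,903.15; ending inventory = $3,796.55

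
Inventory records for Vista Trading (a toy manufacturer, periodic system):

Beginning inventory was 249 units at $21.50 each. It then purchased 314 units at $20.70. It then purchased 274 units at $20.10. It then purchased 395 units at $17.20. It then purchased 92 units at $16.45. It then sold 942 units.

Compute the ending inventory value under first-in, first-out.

Ending inventory = $6,501.40

Sale 1 (942) [FIFO — oldest first]: 249 @ $21.50 + 314 @ $20.70 + 274 @ $20.10 + 105 @ $17.20 = $19,166.70
Ending inventory: 290 @ $17.20 + 92 @ $16.45 = $6,501.40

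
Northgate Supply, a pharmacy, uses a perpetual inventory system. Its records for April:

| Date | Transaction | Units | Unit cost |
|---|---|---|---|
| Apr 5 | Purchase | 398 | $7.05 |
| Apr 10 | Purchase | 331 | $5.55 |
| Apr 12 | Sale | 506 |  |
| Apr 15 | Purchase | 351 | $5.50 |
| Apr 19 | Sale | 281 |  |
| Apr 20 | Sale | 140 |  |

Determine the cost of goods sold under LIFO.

COGS = $5,494.80

Apr 12, 506 sold [LIFO — newest first]: 331 @ $5.55 + 175 @ $7.05 = $3,070.80
Apr 19, 281 sold [LIFO — newest first]: 281 @ $5.50 = $1,545.50
Apr 20, 140 sold [LIFO — newest first]: 70 @ $5.50 + 70 @ $7.05 = $878.50
Total COGS = $3,070.80 + $1,545.50 + $878.50 = $5,494.80
Ending inventory: 153 @ $7.05 = $1,078.65
Check: goods available $6,573.45 = COGS $5,494.80 + ending $1,078.65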